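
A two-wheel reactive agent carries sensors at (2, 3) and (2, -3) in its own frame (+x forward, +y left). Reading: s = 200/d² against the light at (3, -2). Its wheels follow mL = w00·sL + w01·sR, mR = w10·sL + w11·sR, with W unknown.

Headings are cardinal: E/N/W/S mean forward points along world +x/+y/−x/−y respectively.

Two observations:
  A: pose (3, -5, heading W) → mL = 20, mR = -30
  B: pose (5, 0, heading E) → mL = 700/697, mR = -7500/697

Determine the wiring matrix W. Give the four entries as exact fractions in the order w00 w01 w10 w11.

obs A: pose=(3,-5,W) → sL=5, sR=50, mL=20, mR=-30
obs B: pose=(5,0,E) → sL=200/41, sR=200/17, mL=700/697, mR=-7500/697
sensor matrix S = [[5, 50], [200/41, 200/17]]; det S = -129000/697
solve [mL_A; mL_B] = S·[w00; w01] and [mR_A; mR_B] = S·[w10; w11]:
  w00 = -1, w01 = 1/2, w10 = -1, w11 = -1/2

-1 1/2 -1 -1/2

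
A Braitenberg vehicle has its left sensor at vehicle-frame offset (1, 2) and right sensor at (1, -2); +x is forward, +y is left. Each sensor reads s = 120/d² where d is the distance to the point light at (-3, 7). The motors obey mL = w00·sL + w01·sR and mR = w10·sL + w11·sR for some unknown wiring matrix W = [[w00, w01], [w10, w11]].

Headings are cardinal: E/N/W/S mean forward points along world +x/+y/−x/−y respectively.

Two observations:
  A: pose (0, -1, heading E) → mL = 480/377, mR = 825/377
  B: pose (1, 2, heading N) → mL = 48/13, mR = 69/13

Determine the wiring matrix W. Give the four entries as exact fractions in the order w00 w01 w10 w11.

obs A: pose=(0,-1,E) → sL=30/13, sR=30/29, mL=480/377, mR=825/377
obs B: pose=(1,2,N) → sL=6, sR=30/13, mL=48/13, mR=69/13
sensor matrix S = [[30/13, 30/29], [6, 30/13]]; det S = -4320/4901
solve [mL_A; mL_B] = S·[w00; w01] and [mR_A; mR_B] = S·[w10; w11]:
  w00 = 1, w01 = -1, w10 = 1/2, w11 = 1

1 -1 1/2 1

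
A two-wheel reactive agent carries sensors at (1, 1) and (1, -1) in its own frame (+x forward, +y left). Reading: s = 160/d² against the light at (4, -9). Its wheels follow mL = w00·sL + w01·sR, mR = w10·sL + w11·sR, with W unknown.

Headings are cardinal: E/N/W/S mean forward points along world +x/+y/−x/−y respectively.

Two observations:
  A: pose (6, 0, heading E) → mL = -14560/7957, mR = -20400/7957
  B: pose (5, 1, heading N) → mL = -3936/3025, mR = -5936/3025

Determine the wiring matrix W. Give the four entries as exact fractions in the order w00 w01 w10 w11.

obs A: pose=(6,0,E) → sL=160/109, sR=160/73, mL=-14560/7957, mR=-20400/7957
obs B: pose=(5,1,N) → sL=160/121, sR=32/25, mL=-3936/3025, mR=-5936/3025
sensor matrix S = [[160/109, 160/73], [160/121, 32/25]]; det S = -4907008/4813985
solve [mL_A; mL_B] = S·[w00; w01] and [mR_A; mR_B] = S·[w10; w11]:
  w00 = -1/2, w01 = -1/2, w10 = -1, w11 = -1/2

-1/2 -1/2 -1 -1/2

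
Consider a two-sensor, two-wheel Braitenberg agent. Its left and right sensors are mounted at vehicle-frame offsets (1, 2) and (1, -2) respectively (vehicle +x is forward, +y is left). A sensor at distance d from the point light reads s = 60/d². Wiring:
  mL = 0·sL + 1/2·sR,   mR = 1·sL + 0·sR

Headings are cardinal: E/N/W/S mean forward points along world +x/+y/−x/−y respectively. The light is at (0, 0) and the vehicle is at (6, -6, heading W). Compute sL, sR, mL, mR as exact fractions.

left sensor world pos  = (5, -8); dL² = 89
right sensor world pos = (5, -4); dR² = 41
sL = 60/89 = 60/89
sR = 60/41 = 60/41
mL = 0·sL + 1/2·sR = 30/41
mR = 1·sL + 0·sR = 60/89

60/89 60/41 30/41 60/89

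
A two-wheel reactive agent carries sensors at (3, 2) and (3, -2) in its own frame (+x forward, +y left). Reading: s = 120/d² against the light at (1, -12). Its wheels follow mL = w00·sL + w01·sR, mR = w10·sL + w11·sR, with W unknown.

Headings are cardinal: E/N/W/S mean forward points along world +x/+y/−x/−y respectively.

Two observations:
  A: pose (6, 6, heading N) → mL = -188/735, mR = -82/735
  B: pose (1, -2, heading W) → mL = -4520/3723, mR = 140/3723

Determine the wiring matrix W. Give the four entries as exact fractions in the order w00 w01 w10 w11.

-1/2 -1/2 1/2 -1

obs A: pose=(6,6,N) → sL=4/15, sR=12/49, mL=-188/735, mR=-82/735
obs B: pose=(1,-2,W) → sL=120/73, sR=40/51, mL=-4520/3723, mR=140/3723
sensor matrix S = [[4/15, 12/49], [120/73, 40/51]]; det S = -105856/547281
solve [mL_A; mL_B] = S·[w00; w01] and [mR_A; mR_B] = S·[w10; w11]:
  w00 = -1/2, w01 = -1/2, w10 = 1/2, w11 = -1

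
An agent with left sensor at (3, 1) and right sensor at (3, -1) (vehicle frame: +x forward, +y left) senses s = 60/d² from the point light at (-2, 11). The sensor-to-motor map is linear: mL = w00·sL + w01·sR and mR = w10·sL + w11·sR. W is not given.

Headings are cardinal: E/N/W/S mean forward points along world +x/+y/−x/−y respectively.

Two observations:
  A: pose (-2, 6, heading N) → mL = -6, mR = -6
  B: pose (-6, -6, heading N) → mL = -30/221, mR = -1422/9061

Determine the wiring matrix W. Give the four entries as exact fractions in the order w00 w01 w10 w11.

obs A: pose=(-2,6,N) → sL=12, sR=12, mL=-6, mR=-6
obs B: pose=(-6,-6,N) → sL=60/221, sR=12/41, mL=-30/221, mR=-1422/9061
sensor matrix S = [[12, 12], [60/221, 12/41]]; det S = 2304/9061
solve [mL_A; mL_B] = S·[w00; w01] and [mR_A; mR_B] = S·[w10; w11]:
  w00 = -1/2, w01 = 0, w10 = 1/2, w11 = -1

-1/2 0 1/2 -1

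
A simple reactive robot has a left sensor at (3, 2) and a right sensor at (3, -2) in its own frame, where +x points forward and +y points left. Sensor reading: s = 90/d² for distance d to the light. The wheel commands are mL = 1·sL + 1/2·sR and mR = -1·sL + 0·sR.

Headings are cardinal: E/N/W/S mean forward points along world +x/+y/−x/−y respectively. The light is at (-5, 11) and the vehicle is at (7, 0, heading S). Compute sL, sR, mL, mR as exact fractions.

left sensor world pos  = (9, -3); dL² = 392
right sensor world pos = (5, -3); dR² = 296
sL = 90/392 = 45/196
sR = 90/296 = 45/148
mL = 1·sL + 1/2·sR = 5535/14504
mR = -1·sL + 0·sR = -45/196

45/196 45/148 5535/14504 -45/196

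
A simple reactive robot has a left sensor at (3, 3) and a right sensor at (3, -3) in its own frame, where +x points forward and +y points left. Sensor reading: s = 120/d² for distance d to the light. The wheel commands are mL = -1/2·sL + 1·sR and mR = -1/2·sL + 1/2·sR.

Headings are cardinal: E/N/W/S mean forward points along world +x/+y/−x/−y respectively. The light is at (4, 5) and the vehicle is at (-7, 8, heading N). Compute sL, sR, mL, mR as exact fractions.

left sensor world pos  = (-10, 11); dL² = 232
right sensor world pos = (-4, 11); dR² = 100
sL = 120/232 = 15/29
sR = 120/100 = 6/5
mL = -1/2·sL + 1·sR = 273/290
mR = -1/2·sL + 1/2·sR = 99/290

15/29 6/5 273/290 99/290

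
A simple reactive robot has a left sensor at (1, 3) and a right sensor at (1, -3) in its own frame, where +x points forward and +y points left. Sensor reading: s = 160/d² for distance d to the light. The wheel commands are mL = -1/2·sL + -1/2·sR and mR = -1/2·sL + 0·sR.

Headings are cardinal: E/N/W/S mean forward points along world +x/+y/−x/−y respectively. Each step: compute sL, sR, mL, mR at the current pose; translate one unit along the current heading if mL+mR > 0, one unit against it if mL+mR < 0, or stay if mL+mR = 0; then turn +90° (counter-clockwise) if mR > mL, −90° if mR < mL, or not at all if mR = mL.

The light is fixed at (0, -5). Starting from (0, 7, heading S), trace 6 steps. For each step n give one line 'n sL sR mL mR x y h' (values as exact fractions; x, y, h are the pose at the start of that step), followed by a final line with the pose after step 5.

0 16/13 16/13 -16/13 -8/13 0 7 S
1 160/257 160/101 -28640/25957 -80/257 0 8 E
2 40/53 4/5 -206/265 -20/53 -1 8 N
3 32/17 160/229 -5024/3893 -16/17 -1 7 W
4 16/13 16/13 -16/13 -8/13 0 7 S
5 160/257 160/101 -28640/25957 -80/257 0 8 E
final -1 8 N

n=0: pose=(0,7,S); sL=16/13, sR=16/13; mL=-16/13, mR=-8/13; mL+mR=-24/13 → advance -1; mR−mL=8/13 → turn +1·90°
n=1: pose=(0,8,E); sL=160/257, sR=160/101; mL=-28640/25957, mR=-80/257; mL+mR=-36720/25957 → advance -1; mR−mL=80/101 → turn +1·90°
n=2: pose=(-1,8,N); sL=40/53, sR=4/5; mL=-206/265, mR=-20/53; mL+mR=-306/265 → advance -1; mR−mL=2/5 → turn +1·90°
n=3: pose=(-1,7,W); sL=32/17, sR=160/229; mL=-5024/3893, mR=-16/17; mL+mR=-8688/3893 → advance -1; mR−mL=80/229 → turn +1·90°
n=4: pose=(0,7,S); sL=16/13, sR=16/13; mL=-16/13, mR=-8/13; mL+mR=-24/13 → advance -1; mR−mL=8/13 → turn +1·90°
n=5: pose=(0,8,E); sL=160/257, sR=160/101; mL=-28640/25957, mR=-80/257; mL+mR=-36720/25957 → advance -1; mR−mL=80/101 → turn +1·90°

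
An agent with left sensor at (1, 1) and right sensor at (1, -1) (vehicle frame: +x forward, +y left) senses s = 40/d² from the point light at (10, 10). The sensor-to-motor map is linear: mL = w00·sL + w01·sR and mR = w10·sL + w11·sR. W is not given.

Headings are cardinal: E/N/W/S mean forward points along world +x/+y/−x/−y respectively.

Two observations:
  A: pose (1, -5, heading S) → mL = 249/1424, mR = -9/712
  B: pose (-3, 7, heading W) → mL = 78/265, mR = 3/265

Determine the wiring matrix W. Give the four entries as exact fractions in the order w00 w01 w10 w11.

1/2 1 -1 1

obs A: pose=(1,-5,S) → sL=1/8, sR=10/89, mL=249/1424, mR=-9/712
obs B: pose=(-3,7,W) → sL=10/53, sR=1/5, mL=78/265, mR=3/265
sensor matrix S = [[1/8, 10/89], [10/53, 1/5]]; det S = 717/188680
solve [mL_A; mL_B] = S·[w00; w01] and [mR_A; mR_B] = S·[w10; w11]:
  w00 = 1/2, w01 = 1, w10 = -1, w11 = 1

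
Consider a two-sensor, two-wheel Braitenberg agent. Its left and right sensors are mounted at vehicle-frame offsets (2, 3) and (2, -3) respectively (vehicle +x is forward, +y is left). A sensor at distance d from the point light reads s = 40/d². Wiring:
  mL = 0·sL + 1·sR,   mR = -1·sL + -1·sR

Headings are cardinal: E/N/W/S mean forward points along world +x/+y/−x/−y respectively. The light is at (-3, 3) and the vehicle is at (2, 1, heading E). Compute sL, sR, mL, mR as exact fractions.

4/5 20/37 20/37 -248/185

left sensor world pos  = (4, 4); dL² = 50
right sensor world pos = (4, -2); dR² = 74
sL = 40/50 = 4/5
sR = 40/74 = 20/37
mL = 0·sL + 1·sR = 20/37
mR = -1·sL + -1·sR = -248/185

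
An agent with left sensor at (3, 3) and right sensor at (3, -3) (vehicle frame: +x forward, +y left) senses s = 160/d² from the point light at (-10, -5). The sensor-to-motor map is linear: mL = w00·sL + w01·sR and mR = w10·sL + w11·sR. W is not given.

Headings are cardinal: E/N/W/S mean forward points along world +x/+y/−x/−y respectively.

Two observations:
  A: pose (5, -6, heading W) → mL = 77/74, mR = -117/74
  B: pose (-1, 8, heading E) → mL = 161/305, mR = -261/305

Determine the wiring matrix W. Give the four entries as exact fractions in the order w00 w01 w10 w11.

1/2 1/2 -1/2 -1

obs A: pose=(5,-6,W) → sL=1, sR=40/37, mL=77/74, mR=-117/74
obs B: pose=(-1,8,E) → sL=2/5, sR=40/61, mL=161/305, mR=-261/305
sensor matrix S = [[1, 40/37], [2/5, 40/61]]; det S = 504/2257
solve [mL_A; mL_B] = S·[w00; w01] and [mR_A; mR_B] = S·[w10; w11]:
  w00 = 1/2, w01 = 1/2, w10 = -1/2, w11 = -1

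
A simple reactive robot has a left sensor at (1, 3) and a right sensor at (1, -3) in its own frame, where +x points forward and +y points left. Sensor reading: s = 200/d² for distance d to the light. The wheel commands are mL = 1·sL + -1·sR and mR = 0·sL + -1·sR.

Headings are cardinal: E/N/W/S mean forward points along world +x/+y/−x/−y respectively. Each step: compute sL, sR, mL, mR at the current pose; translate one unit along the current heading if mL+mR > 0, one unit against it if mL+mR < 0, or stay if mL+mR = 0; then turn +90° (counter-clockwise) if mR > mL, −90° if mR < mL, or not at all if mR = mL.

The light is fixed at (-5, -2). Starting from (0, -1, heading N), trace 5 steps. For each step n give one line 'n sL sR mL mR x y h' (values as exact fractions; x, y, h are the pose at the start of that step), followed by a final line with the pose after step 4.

n=0: pose=(0,-1,N); sL=25, sR=50/17; mL=375/17, mR=-50/17; mL+mR=325/17 → advance +1; mR−mL=-25 → turn -1·90°
n=1: pose=(0,0,E); sL=200/61, sR=200/37; mL=-4800/2257, mR=-200/37; mL+mR=-17000/2257 → advance -1; mR−mL=-200/61 → turn -1·90°
n=2: pose=(-1,0,S); sL=4, sR=100; mL=-96, mR=-100; mL+mR=-196 → advance -1; mR−mL=-4 → turn -1·90°
n=3: pose=(-1,1,W); sL=200/9, sR=40/9; mL=160/9, mR=-40/9; mL+mR=40/3 → advance +1; mR−mL=-200/9 → turn -1·90°
n=4: pose=(-2,1,N); sL=25/2, sR=50/13; mL=225/26, mR=-50/13; mL+mR=125/26 → advance +1; mR−mL=-25/2 → turn -1·90°

0 25 50/17 375/17 -50/17 0 -1 N
1 200/61 200/37 -4800/2257 -200/37 0 0 E
2 4 100 -96 -100 -1 0 S
3 200/9 40/9 160/9 -40/9 -1 1 W
4 25/2 50/13 225/26 -50/13 -2 1 N
final -2 2 E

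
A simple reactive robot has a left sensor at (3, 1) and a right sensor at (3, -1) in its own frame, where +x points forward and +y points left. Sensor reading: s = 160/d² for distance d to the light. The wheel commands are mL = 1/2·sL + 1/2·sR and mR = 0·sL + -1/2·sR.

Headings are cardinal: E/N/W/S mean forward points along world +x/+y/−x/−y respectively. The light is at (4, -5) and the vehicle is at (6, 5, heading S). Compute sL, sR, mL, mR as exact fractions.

left sensor world pos  = (7, 2); dL² = 58
right sensor world pos = (5, 2); dR² = 50
sL = 160/58 = 80/29
sR = 160/50 = 16/5
mL = 1/2·sL + 1/2·sR = 432/145
mR = 0·sL + -1/2·sR = -8/5

80/29 16/5 432/145 -8/5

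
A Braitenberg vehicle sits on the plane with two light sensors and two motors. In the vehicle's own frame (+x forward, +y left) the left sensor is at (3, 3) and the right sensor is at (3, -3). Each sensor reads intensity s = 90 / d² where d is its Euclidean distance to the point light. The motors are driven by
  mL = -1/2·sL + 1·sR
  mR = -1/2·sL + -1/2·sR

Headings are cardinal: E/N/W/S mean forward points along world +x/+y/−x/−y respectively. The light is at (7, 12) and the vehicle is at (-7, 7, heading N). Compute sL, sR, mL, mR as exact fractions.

90/293 18/25 4149/7325 -3762/7325

left sensor world pos  = (-10, 10); dL² = 293
right sensor world pos = (-4, 10); dR² = 125
sL = 90/293 = 90/293
sR = 90/125 = 18/25
mL = -1/2·sL + 1·sR = 4149/7325
mR = -1/2·sL + -1/2·sR = -3762/7325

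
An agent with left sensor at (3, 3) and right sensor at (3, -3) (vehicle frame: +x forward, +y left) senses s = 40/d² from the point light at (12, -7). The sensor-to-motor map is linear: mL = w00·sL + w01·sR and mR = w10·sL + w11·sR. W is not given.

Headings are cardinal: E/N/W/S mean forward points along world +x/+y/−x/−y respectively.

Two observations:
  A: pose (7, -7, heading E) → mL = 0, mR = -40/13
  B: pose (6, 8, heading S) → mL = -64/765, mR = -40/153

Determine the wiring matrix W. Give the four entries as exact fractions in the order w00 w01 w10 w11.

obs A: pose=(7,-7,E) → sL=40/13, sR=40/13, mL=0, mR=-40/13
obs B: pose=(6,8,S) → sL=40/153, sR=8/45, mL=-64/765, mR=-40/153
sensor matrix S = [[40/13, 40/13], [40/153, 8/45]]; det S = -512/1989
solve [mL_A; mL_B] = S·[w00; w01] and [mR_A; mR_B] = S·[w10; w11]:
  w00 = -1, w01 = 1, w10 = -1, w11 = 0

-1 1 -1 0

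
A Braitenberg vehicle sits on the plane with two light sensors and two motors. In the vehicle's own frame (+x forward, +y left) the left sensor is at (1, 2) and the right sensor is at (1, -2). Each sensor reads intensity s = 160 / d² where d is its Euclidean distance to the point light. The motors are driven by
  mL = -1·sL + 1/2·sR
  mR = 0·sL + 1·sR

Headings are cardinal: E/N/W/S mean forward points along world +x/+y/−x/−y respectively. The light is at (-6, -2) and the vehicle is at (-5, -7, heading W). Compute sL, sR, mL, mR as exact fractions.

left sensor world pos  = (-6, -9); dL² = 49
right sensor world pos = (-6, -5); dR² = 9
sL = 160/49 = 160/49
sR = 160/9 = 160/9
mL = -1·sL + 1/2·sR = 2480/441
mR = 0·sL + 1·sR = 160/9

160/49 160/9 2480/441 160/9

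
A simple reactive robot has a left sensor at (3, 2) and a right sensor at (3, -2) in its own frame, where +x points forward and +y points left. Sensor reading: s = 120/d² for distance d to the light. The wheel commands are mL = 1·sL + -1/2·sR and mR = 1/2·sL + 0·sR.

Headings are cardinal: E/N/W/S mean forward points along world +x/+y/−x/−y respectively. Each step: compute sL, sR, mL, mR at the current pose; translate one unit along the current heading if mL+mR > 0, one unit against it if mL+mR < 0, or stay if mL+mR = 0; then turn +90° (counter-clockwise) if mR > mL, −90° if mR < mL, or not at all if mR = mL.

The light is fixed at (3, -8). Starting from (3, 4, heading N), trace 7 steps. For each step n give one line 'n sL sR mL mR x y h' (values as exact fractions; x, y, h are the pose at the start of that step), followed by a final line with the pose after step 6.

0 120/229 120/229 60/229 60/229 3 4 N
1 6/13 6/13 3/13 3/13 3 5 N
2 120/293 120/293 60/293 60/293 3 6 N
3 15/41 15/41 15/82 15/82 3 7 N
4 24/73 24/73 12/73 12/73 3 8 N
5 30/101 30/101 15/101 15/101 3 9 N
6 24/89 24/89 12/89 12/89 3 10 N
final 3 11 N

n=0: pose=(3,4,N); sL=120/229, sR=120/229; mL=60/229, mR=60/229; mL+mR=120/229 → advance +1; mR−mL=0 → turn +0·90°
n=1: pose=(3,5,N); sL=6/13, sR=6/13; mL=3/13, mR=3/13; mL+mR=6/13 → advance +1; mR−mL=0 → turn +0·90°
n=2: pose=(3,6,N); sL=120/293, sR=120/293; mL=60/293, mR=60/293; mL+mR=120/293 → advance +1; mR−mL=0 → turn +0·90°
n=3: pose=(3,7,N); sL=15/41, sR=15/41; mL=15/82, mR=15/82; mL+mR=15/41 → advance +1; mR−mL=0 → turn +0·90°
n=4: pose=(3,8,N); sL=24/73, sR=24/73; mL=12/73, mR=12/73; mL+mR=24/73 → advance +1; mR−mL=0 → turn +0·90°
n=5: pose=(3,9,N); sL=30/101, sR=30/101; mL=15/101, mR=15/101; mL+mR=30/101 → advance +1; mR−mL=0 → turn +0·90°
n=6: pose=(3,10,N); sL=24/89, sR=24/89; mL=12/89, mR=12/89; mL+mR=24/89 → advance +1; mR−mL=0 → turn +0·90°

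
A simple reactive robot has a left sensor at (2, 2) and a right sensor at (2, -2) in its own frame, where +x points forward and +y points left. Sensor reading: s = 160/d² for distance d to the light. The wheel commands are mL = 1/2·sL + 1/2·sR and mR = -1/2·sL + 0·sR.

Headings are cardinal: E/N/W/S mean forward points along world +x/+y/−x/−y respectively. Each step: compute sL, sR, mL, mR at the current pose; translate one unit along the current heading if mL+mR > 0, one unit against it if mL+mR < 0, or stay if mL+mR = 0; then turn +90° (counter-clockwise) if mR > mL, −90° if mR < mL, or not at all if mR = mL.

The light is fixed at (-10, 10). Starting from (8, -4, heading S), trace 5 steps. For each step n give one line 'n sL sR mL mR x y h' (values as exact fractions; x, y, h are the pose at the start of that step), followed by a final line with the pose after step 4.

n=0: pose=(8,-4,S); sL=10/41, sR=5/16; mL=365/1312, mR=-5/41; mL+mR=5/32 → advance +1; mR−mL=-525/1312 → turn -1·90°
n=1: pose=(8,-5,W); sL=32/109, sR=32/85; mL=3104/9265, mR=-16/109; mL+mR=16/85 → advance +1; mR−mL=-4464/9265 → turn -1·90°
n=2: pose=(7,-5,N); sL=80/197, sR=16/53; mL=3696/10441, mR=-40/197; mL+mR=8/53 → advance +1; mR−mL=-5816/10441 → turn -1·90°
n=3: pose=(7,-4,E); sL=32/101, sR=160/617; mL=17952/62317, mR=-16/101; mL+mR=80/617 → advance +1; mR−mL=-27824/62317 → turn -1·90°
n=4: pose=(8,-4,S); sL=10/41, sR=5/16; mL=365/1312, mR=-5/41; mL+mR=5/32 → advance +1; mR−mL=-525/1312 → turn -1·90°

0 10/41 5/16 365/1312 -5/41 8 -4 S
1 32/109 32/85 3104/9265 -16/109 8 -5 W
2 80/197 16/53 3696/10441 -40/197 7 -5 N
3 32/101 160/617 17952/62317 -16/101 7 -4 E
4 10/41 5/16 365/1312 -5/41 8 -4 S
final 8 -5 W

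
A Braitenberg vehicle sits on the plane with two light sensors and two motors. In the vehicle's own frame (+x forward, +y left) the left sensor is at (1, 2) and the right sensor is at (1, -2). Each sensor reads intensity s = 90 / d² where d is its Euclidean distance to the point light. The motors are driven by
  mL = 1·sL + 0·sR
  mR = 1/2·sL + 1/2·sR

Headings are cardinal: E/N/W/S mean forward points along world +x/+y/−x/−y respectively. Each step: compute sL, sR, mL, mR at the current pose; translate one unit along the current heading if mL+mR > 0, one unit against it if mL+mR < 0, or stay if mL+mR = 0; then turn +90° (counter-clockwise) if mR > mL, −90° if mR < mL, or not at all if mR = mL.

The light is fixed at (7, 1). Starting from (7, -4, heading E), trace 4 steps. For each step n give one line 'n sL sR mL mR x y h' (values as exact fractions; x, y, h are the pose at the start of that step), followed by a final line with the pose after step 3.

n=0: pose=(7,-4,E); sL=9, sR=9/5; mL=9, mR=27/5; mL+mR=72/5 → advance +1; mR−mL=-18/5 → turn -1·90°
n=1: pose=(8,-4,S); sL=2, sR=90/37; mL=2, mR=82/37; mL+mR=156/37 → advance +1; mR−mL=8/37 → turn +1·90°
n=2: pose=(8,-5,E); sL=9/2, sR=45/34; mL=9/2, mR=99/34; mL+mR=126/17 → advance +1; mR−mL=-27/17 → turn -1·90°
n=3: pose=(9,-5,S); sL=18/13, sR=90/49; mL=18/13, mR=1026/637; mL+mR=1908/637 → advance +1; mR−mL=144/637 → turn +1·90°

0 9 9/5 9 27/5 7 -4 E
1 2 90/37 2 82/37 8 -4 S
2 9/2 45/34 9/2 99/34 8 -5 E
3 18/13 90/49 18/13 1026/637 9 -5 S
final 9 -6 E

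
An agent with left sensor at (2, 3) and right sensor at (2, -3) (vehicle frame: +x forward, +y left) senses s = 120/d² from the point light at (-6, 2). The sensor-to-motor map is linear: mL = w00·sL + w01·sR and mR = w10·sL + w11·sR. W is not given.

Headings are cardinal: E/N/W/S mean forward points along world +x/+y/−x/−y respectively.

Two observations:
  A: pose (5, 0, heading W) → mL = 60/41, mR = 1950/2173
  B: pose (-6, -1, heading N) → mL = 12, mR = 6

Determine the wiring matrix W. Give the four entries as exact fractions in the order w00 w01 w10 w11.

obs A: pose=(5,0,W) → sL=60/53, sR=60/41, mL=60/41, mR=1950/2173
obs B: pose=(-6,-1,N) → sL=12, sR=12, mL=12, mR=6
sensor matrix S = [[60/53, 60/41], [12, 12]]; det S = -8640/2173
solve [mL_A; mL_B] = S·[w00; w01] and [mR_A; mR_B] = S·[w10; w11]:
  w00 = 0, w01 = 1, w10 = -1/2, w11 = 1

0 1 -1/2 1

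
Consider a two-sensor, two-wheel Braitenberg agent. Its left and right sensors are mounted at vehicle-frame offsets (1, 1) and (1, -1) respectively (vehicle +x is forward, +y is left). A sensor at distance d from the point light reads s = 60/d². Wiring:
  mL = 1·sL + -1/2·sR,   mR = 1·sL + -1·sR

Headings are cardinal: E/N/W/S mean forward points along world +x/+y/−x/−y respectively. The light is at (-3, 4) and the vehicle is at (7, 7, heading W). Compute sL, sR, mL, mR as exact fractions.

left sensor world pos  = (6, 6); dL² = 85
right sensor world pos = (6, 8); dR² = 97
sL = 60/85 = 12/17
sR = 60/97 = 60/97
mL = 1·sL + -1/2·sR = 654/1649
mR = 1·sL + -1·sR = 144/1649

12/17 60/97 654/1649 144/1649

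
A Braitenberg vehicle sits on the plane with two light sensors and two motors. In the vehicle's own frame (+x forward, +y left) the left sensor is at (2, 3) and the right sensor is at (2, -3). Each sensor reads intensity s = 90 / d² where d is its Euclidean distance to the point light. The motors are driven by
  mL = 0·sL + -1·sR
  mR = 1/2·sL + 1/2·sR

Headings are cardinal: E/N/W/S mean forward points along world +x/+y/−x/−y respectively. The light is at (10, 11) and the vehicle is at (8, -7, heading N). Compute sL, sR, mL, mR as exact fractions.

left sensor world pos  = (5, -5); dL² = 281
right sensor world pos = (11, -5); dR² = 257
sL = 90/281 = 90/281
sR = 90/257 = 90/257
mL = 0·sL + -1·sR = -90/257
mR = 1/2·sL + 1/2·sR = 24210/72217

90/281 90/257 -90/257 24210/72217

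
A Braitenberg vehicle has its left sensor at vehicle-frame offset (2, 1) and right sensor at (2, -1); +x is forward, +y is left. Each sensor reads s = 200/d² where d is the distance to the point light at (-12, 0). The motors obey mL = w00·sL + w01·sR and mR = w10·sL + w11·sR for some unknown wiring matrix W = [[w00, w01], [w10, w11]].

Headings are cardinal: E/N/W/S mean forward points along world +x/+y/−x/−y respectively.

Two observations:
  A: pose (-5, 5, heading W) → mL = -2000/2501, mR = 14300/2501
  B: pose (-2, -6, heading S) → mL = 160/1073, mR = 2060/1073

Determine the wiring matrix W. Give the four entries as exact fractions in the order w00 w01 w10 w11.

obs A: pose=(-5,5,W) → sL=200/41, sR=200/61, mL=-2000/2501, mR=14300/2501
obs B: pose=(-2,-6,S) → sL=40/37, sR=40/29, mL=160/1073, mR=2060/1073
sensor matrix S = [[200/41, 200/61], [40/37, 40/29]]; det S = 8544000/2683573
solve [mL_A; mL_B] = S·[w00; w01] and [mR_A; mR_B] = S·[w10; w11]:
  w00 = -1/2, w01 = 1/2, w10 = 1/2, w11 = 1

-1/2 1/2 1/2 1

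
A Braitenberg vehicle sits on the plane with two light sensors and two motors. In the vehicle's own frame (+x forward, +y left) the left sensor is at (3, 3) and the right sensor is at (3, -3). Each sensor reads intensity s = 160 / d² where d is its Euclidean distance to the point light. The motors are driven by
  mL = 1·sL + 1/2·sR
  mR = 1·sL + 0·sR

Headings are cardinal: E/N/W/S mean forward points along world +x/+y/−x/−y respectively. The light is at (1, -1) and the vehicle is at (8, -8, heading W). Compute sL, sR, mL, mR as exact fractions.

40/29 5 225/58 40/29

left sensor world pos  = (5, -11); dL² = 116
right sensor world pos = (5, -5); dR² = 32
sL = 160/116 = 40/29
sR = 160/32 = 5
mL = 1·sL + 1/2·sR = 225/58
mR = 1·sL + 0·sR = 40/29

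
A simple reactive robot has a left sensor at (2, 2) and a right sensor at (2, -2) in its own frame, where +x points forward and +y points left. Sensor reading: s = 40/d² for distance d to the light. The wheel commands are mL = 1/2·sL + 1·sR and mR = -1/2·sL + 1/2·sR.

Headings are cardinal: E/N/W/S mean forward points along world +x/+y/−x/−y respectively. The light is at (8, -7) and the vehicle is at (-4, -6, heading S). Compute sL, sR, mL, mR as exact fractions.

left sensor world pos  = (-2, -8); dL² = 101
right sensor world pos = (-6, -8); dR² = 197
sL = 40/101 = 40/101
sR = 40/197 = 40/197
mL = 1/2·sL + 1·sR = 7980/19897
mR = -1/2·sL + 1/2·sR = -1920/19897

40/101 40/197 7980/19897 -1920/19897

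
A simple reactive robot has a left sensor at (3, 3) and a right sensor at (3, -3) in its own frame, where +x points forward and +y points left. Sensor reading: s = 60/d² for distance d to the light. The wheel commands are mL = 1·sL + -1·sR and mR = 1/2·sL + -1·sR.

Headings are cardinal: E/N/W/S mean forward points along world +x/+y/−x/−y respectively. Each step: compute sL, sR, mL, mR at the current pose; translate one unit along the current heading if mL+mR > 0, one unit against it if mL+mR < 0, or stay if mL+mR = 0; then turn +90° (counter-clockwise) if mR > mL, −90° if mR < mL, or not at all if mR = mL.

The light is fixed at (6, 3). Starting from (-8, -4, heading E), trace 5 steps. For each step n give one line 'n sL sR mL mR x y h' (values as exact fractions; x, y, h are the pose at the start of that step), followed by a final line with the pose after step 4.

n=0: pose=(-8,-4,E); sL=60/137, sR=60/221; mL=5040/30277, mR=-1590/30277; mL+mR=3450/30277 → advance +1; mR−mL=-30/137 → turn -1·90°
n=1: pose=(-7,-4,S); sL=3/10, sR=15/89; mL=117/890, mR=-33/1780; mL+mR=201/1780 → advance +1; mR−mL=-3/20 → turn -1·90°
n=2: pose=(-7,-5,W); sL=60/377, sR=60/281; mL=-5760/105937, mR=-14190/105937; mL+mR=-19950/105937 → advance -1; mR−mL=-30/377 → turn -1·90°
n=3: pose=(-6,-5,N); sL=6/25, sR=30/53; mL=-432/1325, mR=-591/1325; mL+mR=-1023/1325 → advance -1; mR−mL=-3/25 → turn -1·90°
n=4: pose=(-6,-6,E); sL=20/39, sR=4/15; mL=16/65, mR=-2/195; mL+mR=46/195 → advance +1; mR−mL=-10/39 → turn -1·90°

0 60/137 60/221 5040/30277 -1590/30277 -8 -4 E
1 3/10 15/89 117/890 -33/1780 -7 -4 S
2 60/377 60/281 -5760/105937 -14190/105937 -7 -5 W
3 6/25 30/53 -432/1325 -591/1325 -6 -5 N
4 20/39 4/15 16/65 -2/195 -6 -6 E
final -5 -6 S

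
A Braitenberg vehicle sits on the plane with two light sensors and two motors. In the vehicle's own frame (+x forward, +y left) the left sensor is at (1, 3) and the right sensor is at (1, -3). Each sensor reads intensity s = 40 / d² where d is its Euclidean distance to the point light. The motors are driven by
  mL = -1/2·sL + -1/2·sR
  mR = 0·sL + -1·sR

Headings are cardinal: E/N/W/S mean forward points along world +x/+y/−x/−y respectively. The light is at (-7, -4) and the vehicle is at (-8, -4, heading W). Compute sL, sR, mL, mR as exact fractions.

left sensor world pos  = (-9, -7); dL² = 13
right sensor world pos = (-9, -1); dR² = 13
sL = 40/13 = 40/13
sR = 40/13 = 40/13
mL = -1/2·sL + -1/2·sR = -40/13
mR = 0·sL + -1·sR = -40/13

40/13 40/13 -40/13 -40/13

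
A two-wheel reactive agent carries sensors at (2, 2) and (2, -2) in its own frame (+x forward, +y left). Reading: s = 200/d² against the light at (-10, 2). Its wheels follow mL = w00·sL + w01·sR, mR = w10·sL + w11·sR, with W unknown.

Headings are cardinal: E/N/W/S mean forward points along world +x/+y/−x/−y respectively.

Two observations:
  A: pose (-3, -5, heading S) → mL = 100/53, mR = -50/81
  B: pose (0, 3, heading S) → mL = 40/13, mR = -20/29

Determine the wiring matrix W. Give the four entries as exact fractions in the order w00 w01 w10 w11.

obs A: pose=(-3,-5,S) → sL=100/81, sR=100/53, mL=100/53, mR=-50/81
obs B: pose=(0,3,S) → sL=40/29, sR=40/13, mL=40/13, mR=-20/29
sensor matrix S = [[100/81, 100/53], [40/29, 40/13]]; det S = 1936000/1618461
solve [mL_A; mL_B] = S·[w00; w01] and [mR_A; mR_B] = S·[w10; w11]:
  w00 = 0, w01 = 1, w10 = -1/2, w11 = 0

0 1 -1/2 0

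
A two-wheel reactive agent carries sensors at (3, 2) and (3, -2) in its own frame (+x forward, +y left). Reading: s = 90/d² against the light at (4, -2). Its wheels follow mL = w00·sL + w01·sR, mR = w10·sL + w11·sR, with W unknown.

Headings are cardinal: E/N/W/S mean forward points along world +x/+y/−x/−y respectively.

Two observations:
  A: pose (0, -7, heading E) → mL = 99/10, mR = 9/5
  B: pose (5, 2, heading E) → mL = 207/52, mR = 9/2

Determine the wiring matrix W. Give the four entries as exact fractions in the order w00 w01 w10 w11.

obs A: pose=(0,-7,E) → sL=9, sR=9/5, mL=99/10, mR=9/5
obs B: pose=(5,2,E) → sL=45/26, sR=9/2, mL=207/52, mR=9/2
sensor matrix S = [[9, 9/5], [45/26, 9/2]]; det S = 486/13
solve [mL_A; mL_B] = S·[w00; w01] and [mR_A; mR_B] = S·[w10; w11]:
  w00 = 1, w01 = 1/2, w10 = 0, w11 = 1

1 1/2 0 1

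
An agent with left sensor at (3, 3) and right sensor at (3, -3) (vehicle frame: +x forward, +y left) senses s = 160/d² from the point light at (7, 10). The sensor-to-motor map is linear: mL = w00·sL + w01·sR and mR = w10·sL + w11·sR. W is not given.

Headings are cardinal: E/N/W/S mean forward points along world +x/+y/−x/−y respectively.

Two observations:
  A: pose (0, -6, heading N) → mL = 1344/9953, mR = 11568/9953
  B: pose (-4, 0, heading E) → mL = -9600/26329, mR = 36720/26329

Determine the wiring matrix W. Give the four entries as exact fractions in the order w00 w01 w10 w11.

obs A: pose=(0,-6,N) → sL=160/269, sR=32/37, mL=1344/9953, mR=11568/9953
obs B: pose=(-4,0,E) → sL=160/113, sR=160/233, mL=-9600/26329, mR=36720/26329
sensor matrix S = [[160/269, 32/37], [160/113, 160/233]]; det S = -213872640/262052537
solve [mL_A; mL_B] = S·[w00; w01] and [mR_A; mR_B] = S·[w10; w11]:
  w00 = -1/2, w01 = 1/2, w10 = 1/2, w11 = 1

-1/2 1/2 1/2 1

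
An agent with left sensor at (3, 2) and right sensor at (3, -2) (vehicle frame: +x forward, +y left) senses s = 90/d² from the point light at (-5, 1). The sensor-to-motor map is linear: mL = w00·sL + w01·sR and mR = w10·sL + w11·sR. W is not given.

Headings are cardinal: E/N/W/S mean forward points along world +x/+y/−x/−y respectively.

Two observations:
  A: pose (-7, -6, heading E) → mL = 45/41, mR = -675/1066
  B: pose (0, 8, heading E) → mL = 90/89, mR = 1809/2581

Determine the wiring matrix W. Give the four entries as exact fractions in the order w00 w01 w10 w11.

obs A: pose=(-7,-6,E) → sL=45/13, sR=45/41, mL=45/41, mR=-675/1066
obs B: pose=(0,8,E) → sL=18/29, sR=90/89, mL=90/89, mR=1809/2581
sensor matrix S = [[45/13, 45/41], [18/29, 90/89]]; det S = 3878280/1375673
solve [mL_A; mL_B] = S·[w00; w01] and [mR_A; mR_B] = S·[w10; w11]:
  w00 = 0, w01 = 1, w10 = -1/2, w11 = 1

0 1 -1/2 1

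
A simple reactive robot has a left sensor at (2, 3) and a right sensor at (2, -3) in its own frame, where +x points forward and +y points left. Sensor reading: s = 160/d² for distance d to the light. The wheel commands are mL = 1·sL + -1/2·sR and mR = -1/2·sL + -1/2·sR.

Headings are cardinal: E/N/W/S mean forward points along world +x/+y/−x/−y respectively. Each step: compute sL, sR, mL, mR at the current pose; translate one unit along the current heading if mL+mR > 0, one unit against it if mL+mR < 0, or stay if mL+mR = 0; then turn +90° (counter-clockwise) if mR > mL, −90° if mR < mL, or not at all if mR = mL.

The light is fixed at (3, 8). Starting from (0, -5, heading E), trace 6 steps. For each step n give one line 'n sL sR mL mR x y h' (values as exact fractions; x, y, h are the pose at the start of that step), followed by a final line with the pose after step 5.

n=0: pose=(0,-5,E); sL=160/101, sR=160/257; mL=33040/25957, mR=-28640/25957; mL+mR=4400/25957 → advance +1; mR−mL=-240/101 → turn -1·90°
n=1: pose=(1,-5,S); sL=80/113, sR=16/25; mL=1096/2825, mR=-1904/2825; mL+mR=-808/2825 → advance -1; mR−mL=-120/113 → turn -1·90°
n=2: pose=(1,-4,W); sL=160/241, sR=160/97; mL=-3760/23377, mR=-27040/23377; mL+mR=-30800/23377 → advance -1; mR−mL=-240/241 → turn -1·90°
n=3: pose=(2,-4,N); sL=40/29, sR=20/13; mL=230/377, mR=-550/377; mL+mR=-320/377 → advance -1; mR−mL=-60/29 → turn -1·90°
n=4: pose=(2,-5,E); sL=160/101, sR=160/257; mL=33040/25957, mR=-28640/25957; mL+mR=4400/25957 → advance +1; mR−mL=-240/101 → turn -1·90°
n=5: pose=(3,-5,S); sL=80/117, sR=80/117; mL=40/117, mR=-80/117; mL+mR=-40/117 → advance -1; mR−mL=-40/39 → turn -1·90°

0 160/101 160/257 33040/25957 -28640/25957 0 -5 E
1 80/113 16/25 1096/2825 -1904/2825 1 -5 S
2 160/241 160/97 -3760/23377 -27040/23377 1 -4 W
3 40/29 20/13 230/377 -550/377 2 -4 N
4 160/101 160/257 33040/25957 -28640/25957 2 -5 E
5 80/117 80/117 40/117 -80/117 3 -5 S
final 3 -4 W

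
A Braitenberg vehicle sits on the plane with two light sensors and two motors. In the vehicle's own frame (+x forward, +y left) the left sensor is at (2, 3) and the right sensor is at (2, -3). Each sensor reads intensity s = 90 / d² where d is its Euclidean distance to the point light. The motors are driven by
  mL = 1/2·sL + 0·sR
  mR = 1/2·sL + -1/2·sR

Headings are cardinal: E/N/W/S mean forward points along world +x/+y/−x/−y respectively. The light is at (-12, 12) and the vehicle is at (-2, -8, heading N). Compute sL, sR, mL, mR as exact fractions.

90/373 90/493 45/373 5400/183889

left sensor world pos  = (-5, -6); dL² = 373
right sensor world pos = (1, -6); dR² = 493
sL = 90/373 = 90/373
sR = 90/493 = 90/493
mL = 1/2·sL + 0·sR = 45/373
mR = 1/2·sL + -1/2·sR = 5400/183889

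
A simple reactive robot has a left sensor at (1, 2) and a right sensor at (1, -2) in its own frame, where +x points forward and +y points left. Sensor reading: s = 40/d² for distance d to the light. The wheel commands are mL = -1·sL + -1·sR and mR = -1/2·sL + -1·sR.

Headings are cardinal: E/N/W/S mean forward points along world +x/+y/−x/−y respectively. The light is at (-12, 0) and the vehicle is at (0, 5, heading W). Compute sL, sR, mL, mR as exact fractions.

left sensor world pos  = (-1, 3); dL² = 130
right sensor world pos = (-1, 7); dR² = 170
sL = 40/130 = 4/13
sR = 40/170 = 4/17
mL = -1·sL + -1·sR = -120/221
mR = -1/2·sL + -1·sR = -86/221

4/13 4/17 -120/221 -86/221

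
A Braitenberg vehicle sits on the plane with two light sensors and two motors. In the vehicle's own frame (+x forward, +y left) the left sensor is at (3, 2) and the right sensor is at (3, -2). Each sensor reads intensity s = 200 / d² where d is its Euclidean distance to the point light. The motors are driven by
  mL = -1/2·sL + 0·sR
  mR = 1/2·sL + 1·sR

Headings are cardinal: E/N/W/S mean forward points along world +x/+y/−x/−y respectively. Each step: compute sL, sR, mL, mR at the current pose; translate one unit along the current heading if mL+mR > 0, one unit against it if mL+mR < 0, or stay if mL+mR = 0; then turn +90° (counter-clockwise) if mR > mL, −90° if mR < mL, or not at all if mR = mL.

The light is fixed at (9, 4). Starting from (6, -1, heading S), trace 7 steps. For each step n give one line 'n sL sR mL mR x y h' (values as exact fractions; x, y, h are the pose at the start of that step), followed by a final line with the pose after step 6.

0 40/13 200/89 -20/13 4380/1157 6 -1 S
1 25/2 25/8 -25/4 75/8 6 -2 E
2 8 200/9 -4 236/9 7 -2 N
3 100/37 100/17 -50/37 4550/629 7 -1 W
4 40/13 200/89 -20/13 4380/1157 6 -1 S
5 25/2 25/8 -25/4 75/8 6 -2 E
6 8 200/9 -4 236/9 7 -2 N
final 7 -1 W

n=0: pose=(6,-1,S); sL=40/13, sR=200/89; mL=-20/13, mR=4380/1157; mL+mR=200/89 → advance +1; mR−mL=6160/1157 → turn +1·90°
n=1: pose=(6,-2,E); sL=25/2, sR=25/8; mL=-25/4, mR=75/8; mL+mR=25/8 → advance +1; mR−mL=125/8 → turn +1·90°
n=2: pose=(7,-2,N); sL=8, sR=200/9; mL=-4, mR=236/9; mL+mR=200/9 → advance +1; mR−mL=272/9 → turn +1·90°
n=3: pose=(7,-1,W); sL=100/37, sR=100/17; mL=-50/37, mR=4550/629; mL+mR=100/17 → advance +1; mR−mL=5400/629 → turn +1·90°
n=4: pose=(6,-1,S); sL=40/13, sR=200/89; mL=-20/13, mR=4380/1157; mL+mR=200/89 → advance +1; mR−mL=6160/1157 → turn +1·90°
n=5: pose=(6,-2,E); sL=25/2, sR=25/8; mL=-25/4, mR=75/8; mL+mR=25/8 → advance +1; mR−mL=125/8 → turn +1·90°
n=6: pose=(7,-2,N); sL=8, sR=200/9; mL=-4, mR=236/9; mL+mR=200/9 → advance +1; mR−mL=272/9 → turn +1·90°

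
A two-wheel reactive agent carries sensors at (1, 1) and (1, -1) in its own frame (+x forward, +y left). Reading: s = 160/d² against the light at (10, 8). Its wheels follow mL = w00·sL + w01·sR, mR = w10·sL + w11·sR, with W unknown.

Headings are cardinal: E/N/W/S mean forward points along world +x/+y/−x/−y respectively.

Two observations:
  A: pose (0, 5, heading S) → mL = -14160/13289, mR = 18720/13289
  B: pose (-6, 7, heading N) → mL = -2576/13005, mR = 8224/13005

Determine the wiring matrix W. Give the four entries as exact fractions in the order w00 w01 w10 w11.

obs A: pose=(0,5,S) → sL=160/97, sR=160/137, mL=-14160/13289, mR=18720/13289
obs B: pose=(-6,7,N) → sL=160/289, sR=32/45, mL=-2576/13005, mR=8224/13005
sensor matrix S = [[160/97, 160/137], [160/289, 32/45]]; det S = 18194432/34564689
solve [mL_A; mL_B] = S·[w00; w01] and [mR_A; mR_B] = S·[w10; w11]:
  w00 = -1, w01 = 1/2, w10 = 1/2, w11 = 1/2

-1 1/2 1/2 1/2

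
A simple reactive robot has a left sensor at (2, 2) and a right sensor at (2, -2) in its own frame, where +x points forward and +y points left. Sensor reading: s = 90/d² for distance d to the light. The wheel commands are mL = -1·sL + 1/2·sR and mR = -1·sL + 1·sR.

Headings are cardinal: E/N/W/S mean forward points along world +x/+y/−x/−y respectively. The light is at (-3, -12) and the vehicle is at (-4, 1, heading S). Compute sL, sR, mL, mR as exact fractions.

left sensor world pos  = (-2, -1); dL² = 122
right sensor world pos = (-6, -1); dR² = 130
sL = 90/122 = 45/61
sR = 90/130 = 9/13
mL = -1·sL + 1/2·sR = -621/1586
mR = -1·sL + 1·sR = -36/793

45/61 9/13 -621/1586 -36/793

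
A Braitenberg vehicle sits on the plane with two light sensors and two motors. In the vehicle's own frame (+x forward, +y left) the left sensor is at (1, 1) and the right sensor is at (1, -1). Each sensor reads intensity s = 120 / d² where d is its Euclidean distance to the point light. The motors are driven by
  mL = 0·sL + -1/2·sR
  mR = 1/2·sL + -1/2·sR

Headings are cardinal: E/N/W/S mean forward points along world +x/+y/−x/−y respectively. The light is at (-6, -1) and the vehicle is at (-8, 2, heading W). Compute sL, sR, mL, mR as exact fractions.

120/13 24/5 -12/5 144/65

left sensor world pos  = (-9, 1); dL² = 13
right sensor world pos = (-9, 3); dR² = 25
sL = 120/13 = 120/13
sR = 120/25 = 24/5
mL = 0·sL + -1/2·sR = -12/5
mR = 1/2·sL + -1/2·sR = 144/65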